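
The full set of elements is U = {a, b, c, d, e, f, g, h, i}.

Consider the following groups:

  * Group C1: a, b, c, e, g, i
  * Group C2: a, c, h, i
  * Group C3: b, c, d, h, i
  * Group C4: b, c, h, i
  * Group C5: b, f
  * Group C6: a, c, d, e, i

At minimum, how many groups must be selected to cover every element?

3

Take {C1, C3, C5}. Their union is {a, b, c, d, e, f, g, h, i}, which is all 9 elements.
Only C5 contains f, so C5 is forced; the remaining 7 elements need at least 2 more groups (each remaining group adds at most 5) — so at least 3 groups are needed, and 3 is optimal.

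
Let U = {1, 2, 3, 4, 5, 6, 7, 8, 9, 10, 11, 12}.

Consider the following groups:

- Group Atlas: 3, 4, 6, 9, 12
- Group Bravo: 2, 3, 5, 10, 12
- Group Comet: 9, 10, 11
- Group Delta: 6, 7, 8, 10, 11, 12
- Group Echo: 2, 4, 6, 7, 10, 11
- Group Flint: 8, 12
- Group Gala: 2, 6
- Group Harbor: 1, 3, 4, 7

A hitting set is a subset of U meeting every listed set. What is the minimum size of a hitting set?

4

The 4 items {6, 7, 10, 12} hit every group.
The groups Comet, Flint, Gala, Harbor are pairwise disjoint, so any hitting set needs a separate item for each — at least 4. Hence 4 is optimal.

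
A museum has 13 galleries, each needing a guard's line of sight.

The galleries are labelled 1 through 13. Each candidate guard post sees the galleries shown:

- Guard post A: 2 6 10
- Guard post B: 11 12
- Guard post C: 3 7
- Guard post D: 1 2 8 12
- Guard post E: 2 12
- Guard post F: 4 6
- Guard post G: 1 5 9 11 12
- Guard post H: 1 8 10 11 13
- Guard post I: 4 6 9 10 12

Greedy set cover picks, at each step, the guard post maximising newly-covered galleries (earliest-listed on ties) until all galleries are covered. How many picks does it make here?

5

Greedy: pick G (covers 5 new) → pick A (covers 3 new) → pick C (covers 2 new) → pick H (covers 2 new) → pick F (covers 1 new). Total picks: 5.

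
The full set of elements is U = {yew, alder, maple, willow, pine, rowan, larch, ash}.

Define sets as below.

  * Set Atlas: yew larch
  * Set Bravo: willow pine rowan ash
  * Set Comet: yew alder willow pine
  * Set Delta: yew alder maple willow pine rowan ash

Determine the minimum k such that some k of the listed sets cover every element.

2

Atlas and Delta cover everything between them: the union {yew, alder, maple, willow, pine, rowan, larch, ash} is all of U.
No single set has all 8 elements (the largest, Delta, has 7), so 2 is optimal.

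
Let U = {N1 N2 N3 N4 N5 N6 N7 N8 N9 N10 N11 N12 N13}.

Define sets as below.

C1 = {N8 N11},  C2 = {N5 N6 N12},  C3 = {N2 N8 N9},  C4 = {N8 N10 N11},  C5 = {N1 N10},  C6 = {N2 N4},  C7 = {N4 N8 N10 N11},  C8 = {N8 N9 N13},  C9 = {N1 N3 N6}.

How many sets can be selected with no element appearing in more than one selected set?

C1, C2, C5, C6 are pairwise disjoint (C1={N8,N11}; C2={N5,N6,N12}; C5={N1,N10}; C6={N2,N4}).
Every remaining set overlaps one of these, and no 5 of the listed sets are pairwise disjoint, so 4 is the maximum.

4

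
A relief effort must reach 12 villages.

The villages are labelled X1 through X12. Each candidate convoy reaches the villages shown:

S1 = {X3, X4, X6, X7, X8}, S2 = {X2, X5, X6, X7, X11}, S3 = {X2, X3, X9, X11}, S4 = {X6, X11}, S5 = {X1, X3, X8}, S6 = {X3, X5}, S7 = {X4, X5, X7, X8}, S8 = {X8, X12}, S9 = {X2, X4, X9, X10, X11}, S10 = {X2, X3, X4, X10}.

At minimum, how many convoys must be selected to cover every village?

S2 and S5 and S8 and S9 together: S2 ∪ S5 ∪ S8 ∪ S9 = {X1, X2, X3, X4, X5, X6, X7, X8, X9, X10, X11, X12} — every village is covered.
No 3 of the 10 convoys cover everything (all 120 combinations miss at least one village), so 4 is optimal.

4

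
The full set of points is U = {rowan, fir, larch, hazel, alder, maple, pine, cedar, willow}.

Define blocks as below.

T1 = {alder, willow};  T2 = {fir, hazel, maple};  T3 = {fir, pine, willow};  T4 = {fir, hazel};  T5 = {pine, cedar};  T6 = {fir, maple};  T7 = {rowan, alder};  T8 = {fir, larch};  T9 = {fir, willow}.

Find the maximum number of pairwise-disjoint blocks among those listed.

3

T1, T4, T5 are pairwise disjoint (T1={alder,willow}; T4={fir,hazel}; T5={pine,cedar}).
Every remaining block overlaps one of these, and no 4 of the listed blocks are pairwise disjoint, so 3 is the maximum.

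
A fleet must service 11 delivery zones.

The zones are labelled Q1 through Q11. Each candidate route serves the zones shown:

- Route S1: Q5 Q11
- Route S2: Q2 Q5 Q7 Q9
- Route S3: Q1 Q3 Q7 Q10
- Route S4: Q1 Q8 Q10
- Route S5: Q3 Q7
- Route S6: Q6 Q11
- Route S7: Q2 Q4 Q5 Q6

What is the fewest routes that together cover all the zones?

5

S1 and S2 and S4 and S5 and S7 together: S1 ∪ S2 ∪ S4 ∪ S5 ∪ S7 = {Q1, Q2, Q3, Q4, Q5, Q6, Q7, Q8, Q9, Q10, Q11} — every zone is covered.
No 4 of the 7 routes cover everything (all 35 combinations miss at least one zone), so 5 is optimal.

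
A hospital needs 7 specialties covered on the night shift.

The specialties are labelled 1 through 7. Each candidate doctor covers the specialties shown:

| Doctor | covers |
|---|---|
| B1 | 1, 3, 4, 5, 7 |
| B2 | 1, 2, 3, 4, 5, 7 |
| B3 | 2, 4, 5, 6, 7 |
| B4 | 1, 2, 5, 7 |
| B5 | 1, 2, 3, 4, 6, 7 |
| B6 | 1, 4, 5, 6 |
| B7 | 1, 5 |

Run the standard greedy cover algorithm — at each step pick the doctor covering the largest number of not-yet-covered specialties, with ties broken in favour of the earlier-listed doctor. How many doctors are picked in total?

Greedy: pick B2 (covers 6 new) → pick B3 (covers 1 new). Total picks: 2.

2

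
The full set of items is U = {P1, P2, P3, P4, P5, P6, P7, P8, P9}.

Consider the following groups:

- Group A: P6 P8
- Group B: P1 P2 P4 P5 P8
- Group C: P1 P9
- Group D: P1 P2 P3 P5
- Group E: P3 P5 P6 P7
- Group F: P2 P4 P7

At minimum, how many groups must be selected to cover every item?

3

Take {B, C, E}. Their union is {P1, P2, P3, P4, P5, P6, P7, P8, P9}, which is all 9 items.
Only C contains P9, so C is forced; the remaining 7 items need at least 2 more groups (each remaining group adds at most 4) — so at least 3 groups are needed, and 3 is optimal.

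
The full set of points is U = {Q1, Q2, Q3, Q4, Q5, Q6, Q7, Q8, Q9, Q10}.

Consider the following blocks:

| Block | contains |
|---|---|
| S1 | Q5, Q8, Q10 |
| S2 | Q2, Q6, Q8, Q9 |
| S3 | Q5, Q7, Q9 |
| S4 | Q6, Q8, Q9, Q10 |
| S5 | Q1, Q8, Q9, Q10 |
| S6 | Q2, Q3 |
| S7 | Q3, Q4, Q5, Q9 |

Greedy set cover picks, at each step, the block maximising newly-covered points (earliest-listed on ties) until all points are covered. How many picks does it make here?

4

Greedy: pick S2 (covers 4 new) → pick S7 (covers 3 new) → pick S5 (covers 2 new) → pick S3 (covers 1 new). Total picks: 4.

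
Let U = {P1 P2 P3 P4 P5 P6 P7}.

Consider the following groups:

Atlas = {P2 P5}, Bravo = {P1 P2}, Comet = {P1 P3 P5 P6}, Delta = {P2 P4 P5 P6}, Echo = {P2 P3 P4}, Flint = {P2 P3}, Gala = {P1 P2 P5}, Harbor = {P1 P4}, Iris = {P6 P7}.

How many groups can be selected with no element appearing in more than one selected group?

Flint, Harbor, Iris are pairwise disjoint (Flint={P2,P3}; Harbor={P1,P4}; Iris={P6,P7}).
Every remaining group overlaps one of these, and no 4 of the listed groups are pairwise disjoint, so 3 is the maximum.

3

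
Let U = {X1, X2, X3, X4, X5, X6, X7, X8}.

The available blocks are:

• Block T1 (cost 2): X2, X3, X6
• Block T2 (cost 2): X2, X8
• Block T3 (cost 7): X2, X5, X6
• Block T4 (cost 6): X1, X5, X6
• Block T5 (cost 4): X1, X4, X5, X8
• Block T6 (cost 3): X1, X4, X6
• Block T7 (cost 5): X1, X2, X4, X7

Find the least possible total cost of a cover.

T1, T5, T7 together cover every point (T1 ∪ T5 ∪ T7 = {X1, X2, X3, X4, X5, X6, X7, X8}); total cost 2 + 4 + 5 = 11.
No covering selection has total cost below 11.

11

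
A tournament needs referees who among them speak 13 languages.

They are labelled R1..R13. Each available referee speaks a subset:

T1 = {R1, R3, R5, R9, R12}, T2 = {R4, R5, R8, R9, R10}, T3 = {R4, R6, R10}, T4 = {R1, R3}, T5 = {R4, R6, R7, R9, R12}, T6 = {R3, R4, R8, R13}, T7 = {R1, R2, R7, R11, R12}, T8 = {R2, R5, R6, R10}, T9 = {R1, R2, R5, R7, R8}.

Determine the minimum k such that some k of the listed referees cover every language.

4

Take {T2, T3, T6, T7}. Their union is {R1, R2, R3, R4, R5, R6, R7, R8, R9, R10, R11, R12, R13}, which is all 13 languages.
No 3 of the 9 referees cover everything (all 84 combinations miss at least one language), so 4 is optimal.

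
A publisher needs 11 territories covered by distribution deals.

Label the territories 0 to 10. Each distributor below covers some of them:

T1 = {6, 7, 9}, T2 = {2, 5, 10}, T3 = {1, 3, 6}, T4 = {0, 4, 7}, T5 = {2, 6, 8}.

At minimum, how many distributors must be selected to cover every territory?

T1 and T2 and T3 and T4 and T5 together: T1 ∪ T2 ∪ T3 ∪ T4 ∪ T5 = {0, 1, 2, 3, 4, 5, 6, 7, 8, 9, 10} — every territory is covered.
No 4 of the 5 distributors cover everything (all 5 combinations miss at least one territory), so 5 is optimal.

5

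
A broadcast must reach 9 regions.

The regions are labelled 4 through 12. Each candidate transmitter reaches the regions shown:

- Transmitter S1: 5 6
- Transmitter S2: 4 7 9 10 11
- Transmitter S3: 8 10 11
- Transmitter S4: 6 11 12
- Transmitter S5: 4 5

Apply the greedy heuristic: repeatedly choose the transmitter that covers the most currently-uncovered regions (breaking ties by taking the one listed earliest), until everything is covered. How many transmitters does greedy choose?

4

Greedy: pick S2 (covers 5 new) → pick S1 (covers 2 new) → pick S3 (covers 1 new) → pick S4 (covers 1 new). Total picks: 4.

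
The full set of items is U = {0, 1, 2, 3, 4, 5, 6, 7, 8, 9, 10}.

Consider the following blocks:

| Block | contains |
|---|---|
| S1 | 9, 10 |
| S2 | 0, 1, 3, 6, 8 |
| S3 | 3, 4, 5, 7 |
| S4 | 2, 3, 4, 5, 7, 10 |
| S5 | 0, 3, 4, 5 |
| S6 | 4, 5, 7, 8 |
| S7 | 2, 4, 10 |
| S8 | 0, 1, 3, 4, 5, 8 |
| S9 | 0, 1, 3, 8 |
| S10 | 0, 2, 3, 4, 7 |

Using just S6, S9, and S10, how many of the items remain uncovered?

Union of S6, S9, S10 = {0, 1, 2, 3, 4, 5, 7, 8}.
Not covered: 6, 9, 10 — 3 items.

3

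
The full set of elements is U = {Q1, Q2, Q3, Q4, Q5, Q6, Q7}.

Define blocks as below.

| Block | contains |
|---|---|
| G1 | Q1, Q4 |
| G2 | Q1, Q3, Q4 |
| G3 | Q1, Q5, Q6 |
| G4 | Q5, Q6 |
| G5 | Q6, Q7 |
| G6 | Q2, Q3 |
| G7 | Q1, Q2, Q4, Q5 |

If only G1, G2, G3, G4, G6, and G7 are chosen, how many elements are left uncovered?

1

Union of G1, G2, G3, G4, G6, G7 = {Q1, Q2, Q3, Q4, Q5, Q6}.
Not covered: Q7 — 1 element.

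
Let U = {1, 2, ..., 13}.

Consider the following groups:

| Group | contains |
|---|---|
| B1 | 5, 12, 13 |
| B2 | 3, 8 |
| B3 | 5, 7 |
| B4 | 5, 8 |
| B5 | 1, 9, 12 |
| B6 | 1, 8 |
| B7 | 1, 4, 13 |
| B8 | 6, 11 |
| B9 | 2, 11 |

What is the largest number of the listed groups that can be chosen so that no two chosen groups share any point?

4

B2, B3, B5, B9 are pairwise disjoint (B2={3,8}; B3={5,7}; B5={1,9,12}; B9={2,11}).
Every remaining group overlaps one of these, and no 5 of the listed groups are pairwise disjoint, so 4 is the maximum.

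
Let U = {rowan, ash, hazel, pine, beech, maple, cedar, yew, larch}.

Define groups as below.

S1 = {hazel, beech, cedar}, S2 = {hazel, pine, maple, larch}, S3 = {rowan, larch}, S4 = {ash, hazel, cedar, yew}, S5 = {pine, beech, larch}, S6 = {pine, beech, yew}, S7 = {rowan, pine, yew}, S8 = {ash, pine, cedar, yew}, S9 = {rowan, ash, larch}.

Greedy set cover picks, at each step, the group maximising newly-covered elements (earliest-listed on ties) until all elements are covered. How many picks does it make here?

4

Greedy: pick S2 (covers 4 new) → pick S4 (covers 3 new) → pick S1 (covers 1 new) → pick S3 (covers 1 new). Total picks: 4.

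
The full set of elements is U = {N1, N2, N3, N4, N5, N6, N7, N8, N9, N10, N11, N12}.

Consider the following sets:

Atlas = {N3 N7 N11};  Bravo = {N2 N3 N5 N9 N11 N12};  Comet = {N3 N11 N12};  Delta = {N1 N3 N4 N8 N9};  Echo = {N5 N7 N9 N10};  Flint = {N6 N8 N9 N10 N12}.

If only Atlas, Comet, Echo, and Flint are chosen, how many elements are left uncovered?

Union of Atlas, Comet, Echo, Flint = {N3, N5, N6, N7, N8, N9, N10, N11, N12}.
Not covered: N1, N2, N4 — 3 elements.

3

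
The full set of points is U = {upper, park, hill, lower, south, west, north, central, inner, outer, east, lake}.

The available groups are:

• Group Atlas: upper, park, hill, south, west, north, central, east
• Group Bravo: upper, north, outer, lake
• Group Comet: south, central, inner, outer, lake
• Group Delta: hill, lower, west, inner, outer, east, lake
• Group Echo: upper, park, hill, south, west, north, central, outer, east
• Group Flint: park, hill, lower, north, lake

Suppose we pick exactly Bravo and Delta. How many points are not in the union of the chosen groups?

3

Union of Bravo, Delta = {upper, hill, lower, west, north, inner, outer, east, lake}.
Not covered: park, south, central — 3 points.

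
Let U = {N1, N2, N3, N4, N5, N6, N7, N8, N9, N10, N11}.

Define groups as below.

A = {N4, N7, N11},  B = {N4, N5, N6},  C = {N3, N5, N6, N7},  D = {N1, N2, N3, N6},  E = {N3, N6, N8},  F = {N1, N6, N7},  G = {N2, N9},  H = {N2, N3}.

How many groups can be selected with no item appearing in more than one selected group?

A, E, G are pairwise disjoint (A={N4,N7,N11}; E={N3,N6,N8}; G={N2,N9}).
Every remaining group overlaps one of these, and no 4 of the listed groups are pairwise disjoint, so 3 is the maximum.

3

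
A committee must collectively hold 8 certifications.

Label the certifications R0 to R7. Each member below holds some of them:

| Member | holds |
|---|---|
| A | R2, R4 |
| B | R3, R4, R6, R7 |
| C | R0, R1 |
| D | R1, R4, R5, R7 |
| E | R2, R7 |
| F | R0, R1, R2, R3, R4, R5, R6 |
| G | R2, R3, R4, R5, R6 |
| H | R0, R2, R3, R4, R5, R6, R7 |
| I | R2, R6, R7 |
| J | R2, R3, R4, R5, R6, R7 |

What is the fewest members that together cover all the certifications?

Take {F, I}. Their union is {R0, R1, R2, R3, R4, R5, R6, R7}, which is all 8 certifications.
No single member has all 8 certifications (the largest, F, has 7), so 2 is optimal.

2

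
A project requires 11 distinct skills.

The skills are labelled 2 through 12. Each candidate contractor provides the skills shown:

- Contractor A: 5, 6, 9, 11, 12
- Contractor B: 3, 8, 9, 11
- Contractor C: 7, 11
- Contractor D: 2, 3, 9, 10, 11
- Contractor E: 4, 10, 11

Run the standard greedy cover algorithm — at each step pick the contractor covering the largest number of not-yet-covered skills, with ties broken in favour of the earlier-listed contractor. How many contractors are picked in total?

Greedy: pick A (covers 5 new) → pick D (covers 3 new) → pick B (covers 1 new) → pick C (covers 1 new) → pick E (covers 1 new). Total picks: 5.

5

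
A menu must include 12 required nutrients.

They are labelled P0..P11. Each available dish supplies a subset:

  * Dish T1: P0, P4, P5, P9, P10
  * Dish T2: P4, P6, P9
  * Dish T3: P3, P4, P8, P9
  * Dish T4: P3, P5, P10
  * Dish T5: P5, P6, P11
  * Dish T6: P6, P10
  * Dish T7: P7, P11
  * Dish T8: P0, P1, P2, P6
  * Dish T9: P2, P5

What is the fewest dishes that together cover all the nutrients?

4

T3 and T4 and T7 and T8 together: T3 ∪ T4 ∪ T7 ∪ T8 = {P0, P1, P2, P3, P4, P5, P6, P7, P8, P9, P10, P11} — every nutrient is covered.
No 3 of the 9 dishes cover everything (all 84 combinations miss at least one nutrient), so 4 is optimal.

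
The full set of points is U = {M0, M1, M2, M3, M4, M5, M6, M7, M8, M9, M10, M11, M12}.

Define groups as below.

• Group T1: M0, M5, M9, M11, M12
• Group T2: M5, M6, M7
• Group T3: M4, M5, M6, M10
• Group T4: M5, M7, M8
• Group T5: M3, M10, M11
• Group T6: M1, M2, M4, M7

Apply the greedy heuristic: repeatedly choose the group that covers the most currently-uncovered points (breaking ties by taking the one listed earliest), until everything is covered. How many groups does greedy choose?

Greedy: pick T1 (covers 5 new) → pick T6 (covers 4 new) → pick T3 (covers 2 new) → pick T4 (covers 1 new) → pick T5 (covers 1 new). Total picks: 5.

5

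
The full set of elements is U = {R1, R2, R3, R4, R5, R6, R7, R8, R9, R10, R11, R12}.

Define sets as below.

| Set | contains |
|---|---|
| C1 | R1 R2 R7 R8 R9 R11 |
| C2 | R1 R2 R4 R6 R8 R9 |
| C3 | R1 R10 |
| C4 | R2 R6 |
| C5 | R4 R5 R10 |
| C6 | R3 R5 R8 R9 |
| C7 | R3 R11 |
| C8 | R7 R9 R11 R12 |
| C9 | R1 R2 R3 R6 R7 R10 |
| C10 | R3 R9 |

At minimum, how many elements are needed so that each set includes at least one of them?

H = {R2, R3, R10, R11} meets every set (each contains at least one member of H), and |H| = 4.
No choice of 3 elements meets every set, so 4 is the minimum.

4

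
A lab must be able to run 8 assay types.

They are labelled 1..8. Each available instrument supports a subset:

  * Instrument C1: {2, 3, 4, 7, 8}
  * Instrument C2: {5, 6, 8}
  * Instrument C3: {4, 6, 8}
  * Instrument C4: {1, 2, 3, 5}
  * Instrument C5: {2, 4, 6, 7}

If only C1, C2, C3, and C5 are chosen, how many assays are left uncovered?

Union of C1, C2, C3, C5 = {2, 3, 4, 5, 6, 7, 8}.
Not covered: 1 — 1 assay.

1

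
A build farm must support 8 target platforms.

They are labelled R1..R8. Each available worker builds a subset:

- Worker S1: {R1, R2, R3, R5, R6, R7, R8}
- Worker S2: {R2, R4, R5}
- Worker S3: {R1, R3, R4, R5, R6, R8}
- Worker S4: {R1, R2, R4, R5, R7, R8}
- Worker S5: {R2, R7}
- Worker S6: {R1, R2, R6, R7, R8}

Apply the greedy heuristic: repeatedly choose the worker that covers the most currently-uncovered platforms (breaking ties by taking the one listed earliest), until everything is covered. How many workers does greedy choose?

Greedy: pick S1 (covers 7 new) → pick S2 (covers 1 new). Total picks: 2.

2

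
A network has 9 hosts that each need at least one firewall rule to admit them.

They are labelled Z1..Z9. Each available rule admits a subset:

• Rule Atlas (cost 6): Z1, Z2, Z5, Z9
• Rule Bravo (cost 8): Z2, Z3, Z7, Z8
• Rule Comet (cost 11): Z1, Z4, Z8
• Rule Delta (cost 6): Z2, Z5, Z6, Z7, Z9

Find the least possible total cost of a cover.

25

Bravo, Comet, Delta together cover every host (Bravo ∪ Comet ∪ Delta = {Z1, Z2, Z3, Z4, Z5, Z6, Z7, Z8, Z9}); total cost 8 + 11 + 6 = 25.
No covering selection has total cost below 25.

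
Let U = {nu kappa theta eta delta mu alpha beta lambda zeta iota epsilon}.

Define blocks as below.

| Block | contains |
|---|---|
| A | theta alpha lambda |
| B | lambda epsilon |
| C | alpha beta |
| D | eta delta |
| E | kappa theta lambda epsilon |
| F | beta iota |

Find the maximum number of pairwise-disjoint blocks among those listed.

3

A, D, F are pairwise disjoint (A={theta,alpha,lambda}; D={eta,delta}; F={beta,iota}).
Every remaining block overlaps one of these, and no 4 of the listed blocks are pairwise disjoint, so 3 is the maximum.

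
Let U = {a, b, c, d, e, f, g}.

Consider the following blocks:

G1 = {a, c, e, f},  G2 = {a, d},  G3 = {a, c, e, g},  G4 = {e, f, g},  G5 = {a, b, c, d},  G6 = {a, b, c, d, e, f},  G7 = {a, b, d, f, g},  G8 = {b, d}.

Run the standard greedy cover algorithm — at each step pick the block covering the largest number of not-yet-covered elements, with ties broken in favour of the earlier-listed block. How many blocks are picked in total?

Greedy: pick G6 (covers 6 new) → pick G3 (covers 1 new). Total picks: 2.

2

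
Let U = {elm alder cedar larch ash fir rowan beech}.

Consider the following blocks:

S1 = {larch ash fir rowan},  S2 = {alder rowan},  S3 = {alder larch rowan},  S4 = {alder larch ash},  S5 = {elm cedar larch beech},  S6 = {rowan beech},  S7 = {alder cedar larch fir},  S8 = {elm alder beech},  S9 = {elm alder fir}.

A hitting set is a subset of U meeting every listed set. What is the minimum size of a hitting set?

3

H = {alder, larch, rowan} meets every block (each contains at least one member of H), and |H| = 3.
No choice of 2 elements meets every block, so 3 is the minimum.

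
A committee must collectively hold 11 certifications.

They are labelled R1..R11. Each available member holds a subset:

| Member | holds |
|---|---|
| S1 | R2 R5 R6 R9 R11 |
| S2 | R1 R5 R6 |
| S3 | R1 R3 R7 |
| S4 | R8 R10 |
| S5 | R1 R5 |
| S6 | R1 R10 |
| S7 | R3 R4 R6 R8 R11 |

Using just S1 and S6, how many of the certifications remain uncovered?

Union of S1, S6 = {R1, R2, R5, R6, R9, R10, R11}.
Not covered: R3, R4, R7, R8 — 4 certifications.

4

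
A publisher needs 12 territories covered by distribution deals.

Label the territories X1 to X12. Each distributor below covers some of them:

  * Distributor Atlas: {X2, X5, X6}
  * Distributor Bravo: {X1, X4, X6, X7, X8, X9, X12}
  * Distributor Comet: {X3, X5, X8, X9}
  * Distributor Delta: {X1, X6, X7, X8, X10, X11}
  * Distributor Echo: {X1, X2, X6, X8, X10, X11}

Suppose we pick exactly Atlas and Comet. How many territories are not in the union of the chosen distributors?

6

Union of Atlas, Comet = {X2, X3, X5, X6, X8, X9}.
Not covered: X1, X4, X7, X10, X11, X12 — 6 territories.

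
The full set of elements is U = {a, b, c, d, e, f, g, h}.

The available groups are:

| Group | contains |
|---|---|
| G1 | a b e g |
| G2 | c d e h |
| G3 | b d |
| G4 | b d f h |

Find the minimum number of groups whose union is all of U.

Take {G1, G2, G4}. Their union is {a, b, c, d, e, f, g, h}, which is all 8 elements.
Only G1 contains a, so G1 is forced; the remaining 4 elements need at least 2 more groups (each remaining group adds at most 3) — so at least 3 groups are needed, and 3 is optimal.

3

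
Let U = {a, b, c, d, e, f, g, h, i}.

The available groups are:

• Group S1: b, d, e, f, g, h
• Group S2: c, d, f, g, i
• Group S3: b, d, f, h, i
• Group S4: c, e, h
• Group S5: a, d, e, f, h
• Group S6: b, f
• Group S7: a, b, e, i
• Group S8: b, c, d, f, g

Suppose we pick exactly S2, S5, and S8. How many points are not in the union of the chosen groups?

Union of S2, S5, S8 = {a, b, c, d, e, f, g, h, i} — that's every point, so 0 are uncovered.

0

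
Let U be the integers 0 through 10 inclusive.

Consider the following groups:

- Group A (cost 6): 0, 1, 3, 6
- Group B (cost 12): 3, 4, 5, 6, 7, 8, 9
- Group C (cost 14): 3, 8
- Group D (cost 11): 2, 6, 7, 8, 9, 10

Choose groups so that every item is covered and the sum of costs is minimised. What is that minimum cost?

A, B, D together cover every item (A ∪ B ∪ D = {0, 1, 2, 3, 4, 5, 6, 7, 8, 9, 10}); total cost 6 + 12 + 11 = 29.
No covering selection has total cost below 29.

29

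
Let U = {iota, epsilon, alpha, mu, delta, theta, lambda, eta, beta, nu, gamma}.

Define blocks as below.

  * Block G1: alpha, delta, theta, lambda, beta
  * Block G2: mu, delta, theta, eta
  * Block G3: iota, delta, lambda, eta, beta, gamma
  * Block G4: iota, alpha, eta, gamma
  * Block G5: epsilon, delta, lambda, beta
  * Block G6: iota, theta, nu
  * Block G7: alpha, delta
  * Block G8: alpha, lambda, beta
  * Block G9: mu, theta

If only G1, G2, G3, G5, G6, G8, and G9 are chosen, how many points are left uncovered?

0

Union of G1, G2, G3, G5, G6, G8, G9 = {iota, epsilon, alpha, mu, delta, theta, lambda, eta, beta, nu, gamma} — that's every point, so 0 are uncovered.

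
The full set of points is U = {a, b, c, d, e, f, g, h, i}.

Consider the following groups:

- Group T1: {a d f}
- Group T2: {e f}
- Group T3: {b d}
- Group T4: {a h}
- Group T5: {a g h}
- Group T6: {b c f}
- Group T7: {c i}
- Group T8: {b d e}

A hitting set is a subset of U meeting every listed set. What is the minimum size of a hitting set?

4

T = {b, f, h, i} meets every group (each contains at least one member of T), and |T| = 4.
The groups T2, T3, T4, T7 are pairwise disjoint, so any hitting set needs a separate point for each — at least 4. Hence 4 is optimal.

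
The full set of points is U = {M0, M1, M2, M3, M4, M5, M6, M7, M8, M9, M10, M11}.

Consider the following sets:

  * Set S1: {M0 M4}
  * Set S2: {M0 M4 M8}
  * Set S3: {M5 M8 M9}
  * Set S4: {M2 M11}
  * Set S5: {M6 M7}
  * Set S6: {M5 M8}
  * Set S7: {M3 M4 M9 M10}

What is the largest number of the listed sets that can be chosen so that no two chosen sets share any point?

4

S1, S3, S4, S5 are pairwise disjoint (S1={M0,M4}; S3={M5,M8,M9}; S4={M2,M11}; S5={M6,M7}).
Every remaining set overlaps one of these, and no 5 of the listed sets are pairwise disjoint, so 4 is the maximum.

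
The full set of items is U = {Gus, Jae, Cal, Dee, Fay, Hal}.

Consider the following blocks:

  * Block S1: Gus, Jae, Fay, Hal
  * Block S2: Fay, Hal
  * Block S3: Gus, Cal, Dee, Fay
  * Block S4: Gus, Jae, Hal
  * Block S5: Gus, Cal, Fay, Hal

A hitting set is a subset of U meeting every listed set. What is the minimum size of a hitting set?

2

The 2 items {Dee, Hal} hit every block.
No single item lies in every block, so at least 2 are needed and 2 is optimal.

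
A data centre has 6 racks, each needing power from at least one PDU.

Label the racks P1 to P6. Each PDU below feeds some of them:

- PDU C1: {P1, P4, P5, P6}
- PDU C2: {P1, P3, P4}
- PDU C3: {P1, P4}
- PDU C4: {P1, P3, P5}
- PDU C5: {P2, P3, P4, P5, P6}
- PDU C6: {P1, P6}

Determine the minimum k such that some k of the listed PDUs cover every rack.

2

Take {C5, C6}. Their union is {P1, P2, P3, P4, P5, P6}, which is all 6 racks.
No single PDU has all 6 racks (the largest, C5, has 5), so 2 is optimal.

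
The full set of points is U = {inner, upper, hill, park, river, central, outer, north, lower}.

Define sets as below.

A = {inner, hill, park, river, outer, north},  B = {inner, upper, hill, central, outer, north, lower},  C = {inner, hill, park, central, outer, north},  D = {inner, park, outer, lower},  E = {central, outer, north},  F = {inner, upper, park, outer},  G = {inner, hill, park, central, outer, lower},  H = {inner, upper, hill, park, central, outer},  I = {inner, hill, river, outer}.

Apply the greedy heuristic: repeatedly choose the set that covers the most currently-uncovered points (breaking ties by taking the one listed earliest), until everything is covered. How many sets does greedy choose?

2

Greedy: pick B (covers 7 new) → pick A (covers 2 new). Total picks: 2.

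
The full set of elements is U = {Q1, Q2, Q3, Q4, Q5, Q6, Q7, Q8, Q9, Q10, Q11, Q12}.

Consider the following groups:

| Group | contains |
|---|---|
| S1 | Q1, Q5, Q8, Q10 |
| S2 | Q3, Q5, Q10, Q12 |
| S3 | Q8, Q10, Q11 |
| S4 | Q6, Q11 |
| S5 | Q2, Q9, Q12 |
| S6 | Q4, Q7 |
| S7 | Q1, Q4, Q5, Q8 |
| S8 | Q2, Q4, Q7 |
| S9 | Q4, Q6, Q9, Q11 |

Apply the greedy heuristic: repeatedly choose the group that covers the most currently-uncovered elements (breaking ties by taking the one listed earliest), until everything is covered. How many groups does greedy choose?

Greedy: pick S1 (covers 4 new) → pick S9 (covers 4 new) → pick S2 (covers 2 new) → pick S8 (covers 2 new). Total picks: 4.

4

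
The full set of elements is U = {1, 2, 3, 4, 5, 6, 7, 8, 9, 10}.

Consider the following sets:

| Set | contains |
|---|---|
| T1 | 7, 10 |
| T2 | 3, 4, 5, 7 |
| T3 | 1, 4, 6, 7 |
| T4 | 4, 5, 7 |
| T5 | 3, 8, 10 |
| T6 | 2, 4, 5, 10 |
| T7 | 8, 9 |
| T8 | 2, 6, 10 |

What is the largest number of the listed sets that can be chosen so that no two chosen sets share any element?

T2, T7, T8 are pairwise disjoint (T2={3,4,5,7}; T7={8,9}; T8={2,6,10}).
Every remaining set overlaps one of these, and no 4 of the listed sets are pairwise disjoint, so 3 is the maximum.

3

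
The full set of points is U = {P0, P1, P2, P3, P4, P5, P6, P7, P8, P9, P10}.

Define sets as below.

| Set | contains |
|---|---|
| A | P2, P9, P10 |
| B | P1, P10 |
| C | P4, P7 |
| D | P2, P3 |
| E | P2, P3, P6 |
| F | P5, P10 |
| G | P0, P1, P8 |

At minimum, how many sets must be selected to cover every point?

Take {A, C, E, F, G}. Their union is {P0, P1, P2, P3, P4, P5, P6, P7, P8, P9, P10}, which is all 11 points.
No 4 of the 7 sets cover everything (all 35 combinations miss at least one point), so 5 is optimal.

5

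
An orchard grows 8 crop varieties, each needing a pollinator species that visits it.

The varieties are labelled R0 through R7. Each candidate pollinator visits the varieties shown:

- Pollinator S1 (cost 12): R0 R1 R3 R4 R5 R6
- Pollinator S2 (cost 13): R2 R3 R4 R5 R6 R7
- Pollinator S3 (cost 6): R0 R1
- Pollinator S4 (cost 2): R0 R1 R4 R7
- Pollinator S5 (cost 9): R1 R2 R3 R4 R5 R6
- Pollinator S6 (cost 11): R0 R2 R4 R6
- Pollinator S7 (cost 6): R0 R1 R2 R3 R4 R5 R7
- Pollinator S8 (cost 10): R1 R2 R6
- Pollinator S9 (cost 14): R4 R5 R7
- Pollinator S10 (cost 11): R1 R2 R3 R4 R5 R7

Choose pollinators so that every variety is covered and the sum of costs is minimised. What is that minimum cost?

S4, S5 together cover every variety (S4 ∪ S5 = {R0, R1, R2, R3, R4, R5, R6, R7}); total cost 2 + 9 = 11.
The greedy pick S4, S7, S5 costs 17; no covering selection beats 11.

11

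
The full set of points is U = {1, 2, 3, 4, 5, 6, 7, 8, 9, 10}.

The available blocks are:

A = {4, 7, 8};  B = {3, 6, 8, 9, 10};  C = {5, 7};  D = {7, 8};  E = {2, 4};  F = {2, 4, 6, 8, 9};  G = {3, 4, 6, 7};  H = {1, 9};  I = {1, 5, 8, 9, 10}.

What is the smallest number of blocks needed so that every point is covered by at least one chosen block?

3

Take {F, G, I}. Their union is {1, 2, 3, 4, 5, 6, 7, 8, 9, 10}, which is all 10 points.
No 2 of the 9 blocks cover everything (all 36 combinations miss at least one point), so 3 is optimal.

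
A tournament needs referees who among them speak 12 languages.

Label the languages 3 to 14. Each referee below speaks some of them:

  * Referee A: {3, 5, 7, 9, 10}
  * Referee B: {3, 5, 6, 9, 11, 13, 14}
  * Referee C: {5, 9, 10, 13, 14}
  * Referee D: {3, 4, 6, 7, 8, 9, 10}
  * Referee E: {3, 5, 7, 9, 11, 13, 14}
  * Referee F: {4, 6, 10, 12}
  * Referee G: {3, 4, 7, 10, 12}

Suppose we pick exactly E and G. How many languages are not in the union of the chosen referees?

Union of E, G = {3, 4, 5, 7, 9, 10, 11, 12, 13, 14}.
Not covered: 6, 8 — 2 languages.

2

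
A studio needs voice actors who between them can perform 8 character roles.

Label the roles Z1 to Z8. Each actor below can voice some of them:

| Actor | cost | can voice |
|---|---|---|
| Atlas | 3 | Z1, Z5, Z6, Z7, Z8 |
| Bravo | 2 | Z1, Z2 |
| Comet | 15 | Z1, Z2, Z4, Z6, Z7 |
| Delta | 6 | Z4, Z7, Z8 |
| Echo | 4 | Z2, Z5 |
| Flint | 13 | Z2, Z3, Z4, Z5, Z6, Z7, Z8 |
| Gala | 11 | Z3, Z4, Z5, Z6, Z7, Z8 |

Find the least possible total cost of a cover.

13

Bravo, Gala together cover every role (Bravo ∪ Gala = {Z1, Z2, Z3, Z4, Z5, Z6, Z7, Z8}); total cost 2 + 11 = 13.
The greedy pick Atlas, Bravo, Gala costs 16; no covering selection beats 13.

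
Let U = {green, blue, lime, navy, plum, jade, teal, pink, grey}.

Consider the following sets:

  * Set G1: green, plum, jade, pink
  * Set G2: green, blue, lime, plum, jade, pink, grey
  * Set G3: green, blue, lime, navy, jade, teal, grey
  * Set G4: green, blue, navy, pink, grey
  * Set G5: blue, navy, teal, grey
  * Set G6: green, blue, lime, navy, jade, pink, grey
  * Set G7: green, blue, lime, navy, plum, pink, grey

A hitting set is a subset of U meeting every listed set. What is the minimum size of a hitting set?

2

The 2 elements {plum, grey} hit every set.
The sets G1, G5 are pairwise disjoint, so any hitting set needs a separate element for each — at least 2. Hence 2 is optimal.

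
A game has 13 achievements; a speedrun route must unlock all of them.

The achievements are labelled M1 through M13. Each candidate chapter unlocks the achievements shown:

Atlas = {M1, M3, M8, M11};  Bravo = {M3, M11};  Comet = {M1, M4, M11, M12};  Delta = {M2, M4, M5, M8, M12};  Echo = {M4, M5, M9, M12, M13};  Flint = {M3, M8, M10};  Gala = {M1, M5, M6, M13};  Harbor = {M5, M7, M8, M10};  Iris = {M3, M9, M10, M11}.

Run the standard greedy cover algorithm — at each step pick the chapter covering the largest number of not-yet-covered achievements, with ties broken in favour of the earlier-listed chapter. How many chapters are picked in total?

Greedy: pick Delta (covers 5 new) → pick Iris (covers 4 new) → pick Gala (covers 3 new) → pick Harbor (covers 1 new). Total picks: 4.

4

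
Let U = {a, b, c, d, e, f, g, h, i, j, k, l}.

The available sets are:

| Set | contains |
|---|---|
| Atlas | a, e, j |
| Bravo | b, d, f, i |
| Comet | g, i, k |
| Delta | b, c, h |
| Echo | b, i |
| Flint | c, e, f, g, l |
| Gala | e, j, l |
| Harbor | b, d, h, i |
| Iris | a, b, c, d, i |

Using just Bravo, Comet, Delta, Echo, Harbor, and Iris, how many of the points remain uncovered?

Union of Bravo, Comet, Delta, Echo, Harbor, Iris = {a, b, c, d, f, g, h, i, k}.
Not covered: e, j, l — 3 points.

3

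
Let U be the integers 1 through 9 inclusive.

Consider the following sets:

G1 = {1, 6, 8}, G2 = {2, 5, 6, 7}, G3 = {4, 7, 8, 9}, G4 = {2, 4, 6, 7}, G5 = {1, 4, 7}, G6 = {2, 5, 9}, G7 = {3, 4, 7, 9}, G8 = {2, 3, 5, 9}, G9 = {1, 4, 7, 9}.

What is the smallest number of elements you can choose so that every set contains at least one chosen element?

H = {5, 7, 8} meets every set (each contains at least one member of H), and |H| = 3.
No choice of 2 elements meets every set, so 3 is the minimum.

3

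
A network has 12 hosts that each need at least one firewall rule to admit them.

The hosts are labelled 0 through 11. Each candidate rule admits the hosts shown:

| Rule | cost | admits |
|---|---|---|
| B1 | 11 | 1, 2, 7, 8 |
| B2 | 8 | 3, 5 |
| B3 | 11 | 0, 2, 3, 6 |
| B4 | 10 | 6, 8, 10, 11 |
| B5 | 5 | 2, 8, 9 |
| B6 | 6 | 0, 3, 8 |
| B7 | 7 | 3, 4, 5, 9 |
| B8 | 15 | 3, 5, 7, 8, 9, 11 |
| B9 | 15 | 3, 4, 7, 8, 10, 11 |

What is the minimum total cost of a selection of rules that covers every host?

B1, B4, B6, B7 together cover every host (B1 ∪ B4 ∪ B6 ∪ B7 = {0, 1, 2, 3, 4, 5, 6, 7, 8, 9, 10, 11}); total cost 11 + 10 + 6 + 7 = 34.
The greedy pick B5, B7, B4, B1, B6 costs 39; no covering selection beats 34.

34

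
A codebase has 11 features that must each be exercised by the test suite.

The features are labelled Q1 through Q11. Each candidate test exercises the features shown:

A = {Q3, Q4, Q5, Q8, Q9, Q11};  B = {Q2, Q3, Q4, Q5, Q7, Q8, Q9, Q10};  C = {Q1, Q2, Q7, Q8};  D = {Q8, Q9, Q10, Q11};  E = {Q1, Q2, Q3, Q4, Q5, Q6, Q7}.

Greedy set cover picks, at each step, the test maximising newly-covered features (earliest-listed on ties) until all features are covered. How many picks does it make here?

3

Greedy: pick B (covers 8 new) → pick E (covers 2 new) → pick A (covers 1 new). Total picks: 3.
(The true minimum cover uses only 2 tests, so greedy is not optimal here.)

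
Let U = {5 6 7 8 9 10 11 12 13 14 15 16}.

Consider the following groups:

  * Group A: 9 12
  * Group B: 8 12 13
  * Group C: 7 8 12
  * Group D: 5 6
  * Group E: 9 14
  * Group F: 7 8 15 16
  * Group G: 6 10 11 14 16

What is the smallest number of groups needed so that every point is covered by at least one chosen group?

B, D, E, F, and G cover everything between them: the union {5, 6, 7, 8, 9, 10, 11, 12, 13, 14, 15, 16} is all of U.
No 4 of the 7 groups cover everything (all 35 combinations miss at least one point), so 5 is optimal.

5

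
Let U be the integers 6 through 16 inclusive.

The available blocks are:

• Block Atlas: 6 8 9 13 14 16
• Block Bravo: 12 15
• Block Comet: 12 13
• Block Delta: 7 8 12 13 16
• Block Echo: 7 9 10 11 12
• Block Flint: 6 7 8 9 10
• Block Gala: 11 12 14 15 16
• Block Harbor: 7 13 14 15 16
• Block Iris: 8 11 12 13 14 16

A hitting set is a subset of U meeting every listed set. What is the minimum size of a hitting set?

The 3 elements {6, 12, 16} hit every block.
No choice of 2 elements meets every block, so 3 is the minimum.

3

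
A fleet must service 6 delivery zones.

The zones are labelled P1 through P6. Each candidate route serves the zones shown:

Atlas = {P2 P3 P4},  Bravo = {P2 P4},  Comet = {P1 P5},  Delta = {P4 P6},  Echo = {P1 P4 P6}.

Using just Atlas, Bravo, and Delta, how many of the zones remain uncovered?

Union of Atlas, Bravo, Delta = {P2, P3, P4, P6}.
Not covered: P1, P5 — 2 zones.

2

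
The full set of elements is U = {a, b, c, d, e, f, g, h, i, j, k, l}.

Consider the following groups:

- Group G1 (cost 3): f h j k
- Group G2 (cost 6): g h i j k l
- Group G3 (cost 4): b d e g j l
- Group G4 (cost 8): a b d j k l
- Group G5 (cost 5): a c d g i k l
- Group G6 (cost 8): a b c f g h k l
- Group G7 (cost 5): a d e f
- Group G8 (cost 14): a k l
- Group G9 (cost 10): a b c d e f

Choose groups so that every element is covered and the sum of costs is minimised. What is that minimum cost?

12

G1, G3, G5 together cover every element (G1 ∪ G3 ∪ G5 = {a, b, c, d, e, f, g, h, i, j, k, l}); total cost 3 + 4 + 5 = 12.
No covering selection has total cost below 12.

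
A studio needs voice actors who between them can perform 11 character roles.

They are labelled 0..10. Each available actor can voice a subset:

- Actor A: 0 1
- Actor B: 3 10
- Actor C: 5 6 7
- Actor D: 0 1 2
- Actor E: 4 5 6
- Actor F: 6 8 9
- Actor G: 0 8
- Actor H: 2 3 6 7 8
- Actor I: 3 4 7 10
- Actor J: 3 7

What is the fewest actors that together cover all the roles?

4

C and D and F and I together: C ∪ D ∪ F ∪ I = {0, 1, 2, 3, 4, 5, 6, 7, 8, 9, 10} — every role is covered.
No 3 of the 10 actors cover everything (all 120 combinations miss at least one role), so 4 is optimal.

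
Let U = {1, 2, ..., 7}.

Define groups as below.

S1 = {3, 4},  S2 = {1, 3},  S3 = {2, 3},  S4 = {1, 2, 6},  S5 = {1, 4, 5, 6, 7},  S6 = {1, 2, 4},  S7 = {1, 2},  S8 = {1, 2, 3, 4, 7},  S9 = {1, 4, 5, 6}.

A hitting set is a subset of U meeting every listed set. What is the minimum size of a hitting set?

2

The 2 items {1, 3} hit every group.
The groups S3, S9 are pairwise disjoint, so any hitting set needs a separate item for each — at least 2. Hence 2 is optimal.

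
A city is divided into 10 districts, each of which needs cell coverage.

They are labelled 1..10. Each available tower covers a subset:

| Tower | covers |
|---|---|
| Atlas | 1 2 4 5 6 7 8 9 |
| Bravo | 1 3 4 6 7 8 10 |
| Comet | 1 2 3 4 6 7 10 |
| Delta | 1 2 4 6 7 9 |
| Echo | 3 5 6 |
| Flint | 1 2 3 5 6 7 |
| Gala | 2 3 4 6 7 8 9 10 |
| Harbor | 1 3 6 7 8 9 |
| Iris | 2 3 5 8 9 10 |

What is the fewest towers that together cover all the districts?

2

Flint and Gala together: Flint ∪ Gala = {1, 2, 3, 4, 5, 6, 7, 8, 9, 10} — every district is covered.
No single tower has all 10 districts (the largest, Atlas, has 8), so 2 is optimal.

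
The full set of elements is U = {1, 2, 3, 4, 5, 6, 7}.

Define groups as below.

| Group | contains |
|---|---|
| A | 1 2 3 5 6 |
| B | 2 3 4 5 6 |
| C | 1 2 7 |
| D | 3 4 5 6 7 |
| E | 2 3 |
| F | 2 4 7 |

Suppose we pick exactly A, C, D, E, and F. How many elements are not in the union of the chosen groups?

0

Union of A, C, D, E, F = {1, 2, 3, 4, 5, 6, 7} — that's every element, so 0 are uncovered.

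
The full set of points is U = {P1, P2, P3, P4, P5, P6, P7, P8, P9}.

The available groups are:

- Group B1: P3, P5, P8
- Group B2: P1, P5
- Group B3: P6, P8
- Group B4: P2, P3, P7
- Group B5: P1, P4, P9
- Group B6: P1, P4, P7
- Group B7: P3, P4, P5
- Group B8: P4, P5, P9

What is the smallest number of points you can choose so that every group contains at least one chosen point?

The 4 points {P1, P3, P4, P8} hit every group.
No choice of 3 points meets every group, so 4 is the minimum.

4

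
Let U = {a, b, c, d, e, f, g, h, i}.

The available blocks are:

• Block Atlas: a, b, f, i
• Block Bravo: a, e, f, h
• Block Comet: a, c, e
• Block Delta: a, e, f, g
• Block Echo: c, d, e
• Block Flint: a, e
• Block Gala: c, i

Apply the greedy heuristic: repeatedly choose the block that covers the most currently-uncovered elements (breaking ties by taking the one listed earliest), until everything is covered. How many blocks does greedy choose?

4

Greedy: pick Atlas (covers 4 new) → pick Echo (covers 3 new) → pick Bravo (covers 1 new) → pick Delta (covers 1 new). Total picks: 4.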